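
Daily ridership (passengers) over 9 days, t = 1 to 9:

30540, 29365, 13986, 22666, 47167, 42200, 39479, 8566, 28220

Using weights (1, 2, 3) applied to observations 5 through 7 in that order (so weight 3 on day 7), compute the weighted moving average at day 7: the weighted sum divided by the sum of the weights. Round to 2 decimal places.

41667.33

Weighted sum: 1·47167 + 2·42200 + 3·39479 = 47167 + 84400 + 118437 = 250004
Weight total: 1 + 2 + 3 = 6
WMA = 250004 / 6 = 41667.33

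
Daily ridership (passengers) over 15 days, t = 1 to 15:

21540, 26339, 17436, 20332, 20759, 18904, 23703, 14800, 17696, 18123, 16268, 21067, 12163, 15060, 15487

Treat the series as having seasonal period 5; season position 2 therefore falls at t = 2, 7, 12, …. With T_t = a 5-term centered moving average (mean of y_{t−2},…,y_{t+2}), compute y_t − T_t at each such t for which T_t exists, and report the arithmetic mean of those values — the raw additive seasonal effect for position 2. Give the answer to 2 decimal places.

Season position 2 occurs at t = 7, 12 (where T_t is defined).
t=7: T_7 = 19172.4000; y_7 − T_7 = 23703 − 19172.4000 = 4530.6000
t=12: T_12 = 16536.2000; y_12 − T_12 = 21067 − 16536.2000 = 4530.8000
Mean deviation: (4530.6000 + 4530.8000) / 2 = 4530.70

4530.70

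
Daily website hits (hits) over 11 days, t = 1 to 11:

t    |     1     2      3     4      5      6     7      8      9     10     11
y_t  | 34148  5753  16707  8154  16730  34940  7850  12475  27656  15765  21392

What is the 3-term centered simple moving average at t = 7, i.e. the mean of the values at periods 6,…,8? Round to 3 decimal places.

Sum of periods 6–8: 34940 + 7850 + 12475 = 55265
Divide by 3: 55265 / 3 = 18421.667

18421.667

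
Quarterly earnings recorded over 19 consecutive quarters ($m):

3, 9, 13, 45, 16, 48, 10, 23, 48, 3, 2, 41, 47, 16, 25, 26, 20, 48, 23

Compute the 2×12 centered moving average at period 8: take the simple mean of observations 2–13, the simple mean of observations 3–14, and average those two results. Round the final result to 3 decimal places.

25.708

Sum over 2–13: 9 + 13 + 45 + 16 + 48 + 10 + 23 + 48 + 3 + 2 + 41 + 47 = 305
Sum over 3–14: 13 + 45 + 16 + 48 + 10 + 23 + 48 + 3 + 2 + 41 + 47 + 16 = 312
CMA at t=8 = (305 + 312) / (2·12) = 617 / 24 = 25.708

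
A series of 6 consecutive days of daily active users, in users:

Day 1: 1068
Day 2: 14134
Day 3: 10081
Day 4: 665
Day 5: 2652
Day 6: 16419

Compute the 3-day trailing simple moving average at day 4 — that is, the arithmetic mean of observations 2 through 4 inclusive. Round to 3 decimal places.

8293.333

Sum of periods 2–4: 14134 + 10081 + 665 = 24880
Divide by 3: 24880 / 3 = 8293.333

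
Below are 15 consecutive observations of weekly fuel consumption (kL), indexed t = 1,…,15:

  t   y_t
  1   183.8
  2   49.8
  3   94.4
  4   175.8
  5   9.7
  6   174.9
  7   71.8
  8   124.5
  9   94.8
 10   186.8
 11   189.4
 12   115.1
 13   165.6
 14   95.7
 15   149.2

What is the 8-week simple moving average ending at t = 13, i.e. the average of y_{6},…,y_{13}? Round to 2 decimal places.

140.36

Sum of periods 6–13: 174.9 + 71.8 + 124.5 + 94.8 + 186.8 + 189.4 + 115.1 + 165.6 = 1122.9
Divide by 8: 1122.9 / 8 = 140.36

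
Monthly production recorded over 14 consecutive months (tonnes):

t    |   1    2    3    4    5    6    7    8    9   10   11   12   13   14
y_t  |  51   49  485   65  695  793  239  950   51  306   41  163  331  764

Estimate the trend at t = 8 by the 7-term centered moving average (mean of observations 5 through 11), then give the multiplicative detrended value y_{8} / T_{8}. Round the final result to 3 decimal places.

2.163

Trend T_8 = (695 + 793 + 239 + 950 + 51 + 306 + 41) / 7 = 3075/7 = 439.28571
Ratio to trend: 950 / 439.28571 = 2.163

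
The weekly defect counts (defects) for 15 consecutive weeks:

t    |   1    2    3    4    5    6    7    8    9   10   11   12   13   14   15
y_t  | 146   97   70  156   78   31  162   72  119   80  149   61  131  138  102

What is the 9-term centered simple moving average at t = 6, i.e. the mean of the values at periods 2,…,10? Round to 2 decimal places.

Sum of periods 2–10: 97 + 70 + 156 + 78 + 31 + 162 + 72 + 119 + 80 = 865
Divide by 9: 865 / 9 = 96.11

96.11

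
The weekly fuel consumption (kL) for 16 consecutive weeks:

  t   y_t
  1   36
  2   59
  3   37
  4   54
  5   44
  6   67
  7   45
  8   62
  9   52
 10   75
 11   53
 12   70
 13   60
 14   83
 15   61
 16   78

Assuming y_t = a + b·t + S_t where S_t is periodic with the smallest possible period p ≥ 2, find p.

4

First differences y_{t+1} − y_t: 23, -22, 17, -10, 23, -22, 17, -10, 23, -22, …
The difference pattern repeats every 4 terms and not for any smaller step, so p = 4.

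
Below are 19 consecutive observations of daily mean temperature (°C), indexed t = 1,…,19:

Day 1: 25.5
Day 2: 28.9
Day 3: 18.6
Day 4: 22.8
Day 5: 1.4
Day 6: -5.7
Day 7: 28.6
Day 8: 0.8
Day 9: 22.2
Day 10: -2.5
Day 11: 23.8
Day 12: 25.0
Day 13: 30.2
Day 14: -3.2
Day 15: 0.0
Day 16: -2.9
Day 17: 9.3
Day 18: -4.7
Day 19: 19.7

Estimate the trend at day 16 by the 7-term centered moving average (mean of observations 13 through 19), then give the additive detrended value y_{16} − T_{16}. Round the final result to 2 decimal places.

Trend T_16 = (30.2 + (-3.2) + 0.0 + (-2.9) + 9.3 + (-4.7) + 19.7) / 7 = 48.4/7 = 6.9143
Detrended value: -2.9 − 6.9143 = -9.81

-9.81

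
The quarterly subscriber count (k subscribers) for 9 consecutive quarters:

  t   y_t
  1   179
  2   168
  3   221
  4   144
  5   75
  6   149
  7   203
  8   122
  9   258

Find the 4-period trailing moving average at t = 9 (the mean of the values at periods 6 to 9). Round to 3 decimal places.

Sum of periods 6–9: 149 + 203 + 122 + 258 = 732
Divide by 4: 732 / 4 = 183.000

183.000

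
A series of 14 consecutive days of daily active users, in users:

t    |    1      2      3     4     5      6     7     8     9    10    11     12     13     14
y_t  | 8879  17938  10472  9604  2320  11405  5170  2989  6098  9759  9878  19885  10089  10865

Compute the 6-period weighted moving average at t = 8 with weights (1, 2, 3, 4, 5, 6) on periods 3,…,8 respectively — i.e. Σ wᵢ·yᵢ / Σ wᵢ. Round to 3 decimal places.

6002.095

Weighted sum: 1·10472 + 2·9604 + 3·2320 + 4·11405 + 5·5170 + 6·2989 = 10472 + 19208 + 6960 + 45620 + 25850 + 17934 = 126044
Weight total: 1 + 2 + 3 + 4 + 5 + 6 = 21
WMA = 126044 / 21 = 6002.095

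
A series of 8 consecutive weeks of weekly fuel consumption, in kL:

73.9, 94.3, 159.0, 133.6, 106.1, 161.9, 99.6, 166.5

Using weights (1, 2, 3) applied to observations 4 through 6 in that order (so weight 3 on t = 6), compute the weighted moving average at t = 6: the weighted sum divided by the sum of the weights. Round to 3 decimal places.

Weighted sum: 1·133.6 + 2·106.1 + 3·161.9 = 133.6 + 212.2 + 485.7 = 831.5
Weight total: 1 + 2 + 3 = 6
WMA = 831.5 / 6 = 138.583

138.583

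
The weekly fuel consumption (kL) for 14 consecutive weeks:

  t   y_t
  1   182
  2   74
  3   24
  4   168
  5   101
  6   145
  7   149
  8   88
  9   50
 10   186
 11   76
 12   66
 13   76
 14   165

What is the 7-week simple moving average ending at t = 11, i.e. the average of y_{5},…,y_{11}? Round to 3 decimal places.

113.571

Sum of periods 5–11: 101 + 145 + 149 + 88 + 50 + 186 + 76 = 795
Divide by 7: 795 / 7 = 113.571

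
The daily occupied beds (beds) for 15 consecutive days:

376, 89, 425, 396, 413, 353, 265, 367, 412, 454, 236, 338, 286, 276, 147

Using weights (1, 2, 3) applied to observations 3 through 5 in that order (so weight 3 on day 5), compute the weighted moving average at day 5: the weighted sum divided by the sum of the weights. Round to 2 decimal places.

409.33

Weighted sum: 1·425 + 2·396 + 3·413 = 425 + 792 + 1239 = 2456
Weight total: 1 + 2 + 3 = 6
WMA = 2456 / 6 = 409.33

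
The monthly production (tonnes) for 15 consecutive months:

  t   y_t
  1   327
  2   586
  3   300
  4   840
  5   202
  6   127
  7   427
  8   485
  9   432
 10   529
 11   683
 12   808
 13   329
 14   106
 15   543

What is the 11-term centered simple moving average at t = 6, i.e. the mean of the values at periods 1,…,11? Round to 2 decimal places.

Sum of periods 1–11: 327 + 586 + 300 + 840 + 202 + 127 + 427 + 485 + 432 + 529 + 683 = 4938
Divide by 11: 4938 / 11 = 448.91

448.91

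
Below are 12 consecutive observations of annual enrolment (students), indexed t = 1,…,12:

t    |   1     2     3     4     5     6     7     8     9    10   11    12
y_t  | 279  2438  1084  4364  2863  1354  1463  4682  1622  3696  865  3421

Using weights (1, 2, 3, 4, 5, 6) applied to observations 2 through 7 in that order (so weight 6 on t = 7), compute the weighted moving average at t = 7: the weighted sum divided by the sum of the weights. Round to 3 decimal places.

Weighted sum: 1·2438 + 2·1084 + 3·4364 + 4·2863 + 5·1354 + 6·1463 = 2438 + 2168 + 13092 + 11452 + 6770 + 8778 = 44698
Weight total: 1 + 2 + 3 + 4 + 5 + 6 = 21
WMA = 44698 / 21 = 2128.476

2128.476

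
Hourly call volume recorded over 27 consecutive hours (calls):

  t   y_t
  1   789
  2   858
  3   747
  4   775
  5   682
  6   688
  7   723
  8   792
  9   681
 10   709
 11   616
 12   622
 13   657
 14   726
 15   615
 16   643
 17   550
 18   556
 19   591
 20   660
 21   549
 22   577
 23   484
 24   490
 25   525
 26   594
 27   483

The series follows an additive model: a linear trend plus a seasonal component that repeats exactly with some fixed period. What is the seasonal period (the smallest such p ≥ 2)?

First differences y_{t+1} − y_t: 69, -111, 28, -93, 6, 35, 69, -111, 28, -93, 6, 35, 69, -111, …
The difference pattern repeats every 6 terms and not for any smaller step, so p = 6.

6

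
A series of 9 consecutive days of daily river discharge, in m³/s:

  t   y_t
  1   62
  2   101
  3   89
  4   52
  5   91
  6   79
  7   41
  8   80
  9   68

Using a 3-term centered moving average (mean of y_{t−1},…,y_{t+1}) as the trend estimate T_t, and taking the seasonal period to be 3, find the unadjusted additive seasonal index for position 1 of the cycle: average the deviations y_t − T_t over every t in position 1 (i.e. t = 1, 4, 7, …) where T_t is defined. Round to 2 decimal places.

-25.50

Season position 1 occurs at t = 4, 7 (where T_t is defined).
t=4: T_4 = 77.3333; y_4 − T_4 = 52 − 77.3333 = -25.3333
t=7: T_7 = 66.6667; y_7 − T_7 = 41 − 66.6667 = -25.6667
Mean deviation: (-25.3333 + -25.6667) / 2 = -25.50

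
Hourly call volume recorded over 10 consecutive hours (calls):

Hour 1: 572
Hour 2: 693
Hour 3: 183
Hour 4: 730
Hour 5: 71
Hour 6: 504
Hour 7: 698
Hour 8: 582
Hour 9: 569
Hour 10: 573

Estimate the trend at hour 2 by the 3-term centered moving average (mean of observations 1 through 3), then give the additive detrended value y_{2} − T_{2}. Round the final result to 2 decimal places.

210.33

Trend T_2 = (572 + 693 + 183) / 3 = 1448/3 = 482.6667
Detrended value: 693 − 482.6667 = 210.33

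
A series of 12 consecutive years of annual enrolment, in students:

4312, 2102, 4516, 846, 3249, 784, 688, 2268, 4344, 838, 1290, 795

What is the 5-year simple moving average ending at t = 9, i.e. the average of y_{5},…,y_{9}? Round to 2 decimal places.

Sum of periods 5–9: 3249 + 784 + 688 + 2268 + 4344 = 11333
Divide by 5: 11333 / 5 = 2266.60

2266.60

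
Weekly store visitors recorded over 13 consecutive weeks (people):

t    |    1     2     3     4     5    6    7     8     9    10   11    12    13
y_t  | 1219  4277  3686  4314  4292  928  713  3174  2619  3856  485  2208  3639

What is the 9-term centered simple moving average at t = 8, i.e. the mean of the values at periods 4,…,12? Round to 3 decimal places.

Sum of periods 4–12: 4314 + 4292 + 928 + 713 + 3174 + 2619 + 3856 + 485 + 2208 = 22589
Divide by 9: 22589 / 9 = 2509.889

2509.889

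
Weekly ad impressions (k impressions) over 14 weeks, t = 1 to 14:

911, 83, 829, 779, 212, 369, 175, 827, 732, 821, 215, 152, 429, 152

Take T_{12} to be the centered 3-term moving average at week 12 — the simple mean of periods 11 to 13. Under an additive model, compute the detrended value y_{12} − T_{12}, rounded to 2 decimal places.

-113.33

Trend T_12 = (215 + 152 + 429) / 3 = 796/3 = 265.3333
Detrended value: 152 − 265.3333 = -113.33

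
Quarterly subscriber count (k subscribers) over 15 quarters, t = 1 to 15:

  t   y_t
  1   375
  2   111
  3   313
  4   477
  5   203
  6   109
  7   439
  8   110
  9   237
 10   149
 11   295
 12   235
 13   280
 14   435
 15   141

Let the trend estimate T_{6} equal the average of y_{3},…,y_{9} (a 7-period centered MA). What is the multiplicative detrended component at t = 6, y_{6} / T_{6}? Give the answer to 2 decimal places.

Trend T_6 = (313 + 477 + 203 + 109 + 439 + 110 + 237) / 7 = 1888/7 = 269.7143
Ratio to trend: 109 / 269.7143 = 0.40

0.40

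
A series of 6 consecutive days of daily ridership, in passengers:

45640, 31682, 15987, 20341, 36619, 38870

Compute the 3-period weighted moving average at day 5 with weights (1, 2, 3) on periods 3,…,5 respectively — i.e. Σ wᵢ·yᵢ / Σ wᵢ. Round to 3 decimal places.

27754.333

Weighted sum: 1·15987 + 2·20341 + 3·36619 = 15987 + 40682 + 109857 = 166526
Weight total: 1 + 2 + 3 = 6
WMA = 166526 / 6 = 27754.333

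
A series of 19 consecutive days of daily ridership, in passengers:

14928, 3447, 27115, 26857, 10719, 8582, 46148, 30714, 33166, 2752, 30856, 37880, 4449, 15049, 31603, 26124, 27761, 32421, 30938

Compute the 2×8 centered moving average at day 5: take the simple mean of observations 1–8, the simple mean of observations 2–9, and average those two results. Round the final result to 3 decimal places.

22203.625

Sum over 1–8: 14928 + 3447 + 27115 + 26857 + 10719 + 8582 + 46148 + 30714 = 168510
Sum over 2–9: 3447 + 27115 + 26857 + 10719 + 8582 + 46148 + 30714 + 33166 = 186748
CMA at t=5 = (168510 + 186748) / (2·8) = 355258 / 16 = 22203.625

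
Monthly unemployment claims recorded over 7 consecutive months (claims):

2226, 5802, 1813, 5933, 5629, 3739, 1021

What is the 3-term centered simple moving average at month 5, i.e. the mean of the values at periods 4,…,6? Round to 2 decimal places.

Sum of periods 4–6: 5933 + 5629 + 3739 = 15301
Divide by 3: 15301 / 3 = 5100.33

5100.33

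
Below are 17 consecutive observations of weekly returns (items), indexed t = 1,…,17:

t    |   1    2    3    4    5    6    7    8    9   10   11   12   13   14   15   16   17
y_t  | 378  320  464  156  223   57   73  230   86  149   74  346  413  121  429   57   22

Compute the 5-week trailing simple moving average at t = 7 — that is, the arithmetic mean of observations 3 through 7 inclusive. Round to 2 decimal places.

Sum of periods 3–7: 464 + 156 + 223 + 57 + 73 = 973
Divide by 5: 973 / 5 = 194.60

194.60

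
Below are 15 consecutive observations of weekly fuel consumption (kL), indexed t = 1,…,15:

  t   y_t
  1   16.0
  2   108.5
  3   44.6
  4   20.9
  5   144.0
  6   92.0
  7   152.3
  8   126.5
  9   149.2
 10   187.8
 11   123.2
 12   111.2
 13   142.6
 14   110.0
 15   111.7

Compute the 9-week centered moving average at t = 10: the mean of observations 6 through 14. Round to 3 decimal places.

132.756

Sum of periods 6–14: 92.0 + 152.3 + 126.5 + 149.2 + 187.8 + 123.2 + 111.2 + 142.6 + 110.0 = 1194.8
Divide by 9: 1194.8 / 9 = 132.756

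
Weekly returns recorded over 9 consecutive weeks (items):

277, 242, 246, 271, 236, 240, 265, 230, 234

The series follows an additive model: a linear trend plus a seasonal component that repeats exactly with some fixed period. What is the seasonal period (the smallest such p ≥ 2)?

First differences y_{t+1} − y_t: -35, 4, 25, -35, 4, 25, -35, 4, …
The difference pattern repeats every 3 terms and not for any smaller step, so p = 3.

3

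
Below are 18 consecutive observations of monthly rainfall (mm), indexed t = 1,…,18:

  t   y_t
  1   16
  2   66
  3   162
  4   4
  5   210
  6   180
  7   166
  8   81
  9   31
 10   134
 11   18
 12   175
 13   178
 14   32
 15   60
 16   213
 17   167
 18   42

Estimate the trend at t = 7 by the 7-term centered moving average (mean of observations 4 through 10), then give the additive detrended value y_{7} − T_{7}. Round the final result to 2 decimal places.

50.86

Trend T_7 = (4 + 210 + 180 + 166 + 81 + 31 + 134) / 7 = 806/7 = 115.1429
Detrended value: 166 − 115.1429 = 50.86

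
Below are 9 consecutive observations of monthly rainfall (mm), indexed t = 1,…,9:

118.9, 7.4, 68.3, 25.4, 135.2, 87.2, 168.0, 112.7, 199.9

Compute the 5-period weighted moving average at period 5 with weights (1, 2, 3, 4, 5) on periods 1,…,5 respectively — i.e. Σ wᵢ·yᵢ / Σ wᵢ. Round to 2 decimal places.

74.41

Weighted sum: 1·118.9 + 2·7.4 + 3·68.3 + 4·25.4 + 5·135.2 = 118.9 + 14.8 + 204.9 + 101.6 + 676.0 = 1116.2
Weight total: 1 + 2 + 3 + 4 + 5 = 15
WMA = 1116.2 / 15 = 74.41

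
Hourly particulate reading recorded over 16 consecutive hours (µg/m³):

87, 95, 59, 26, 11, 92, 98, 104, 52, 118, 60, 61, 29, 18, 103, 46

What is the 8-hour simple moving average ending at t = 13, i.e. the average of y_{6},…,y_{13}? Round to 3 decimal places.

76.750

Sum of periods 6–13: 92 + 98 + 104 + 52 + 118 + 60 + 61 + 29 = 614
Divide by 8: 614 / 8 = 76.750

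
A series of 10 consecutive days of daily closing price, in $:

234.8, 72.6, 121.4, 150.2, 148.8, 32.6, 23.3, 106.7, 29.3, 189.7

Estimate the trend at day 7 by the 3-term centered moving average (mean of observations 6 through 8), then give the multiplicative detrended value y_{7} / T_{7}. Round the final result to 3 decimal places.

0.430

Trend T_7 = (32.6 + 23.3 + 106.7) / 3 = 162.6/3 = 54.20000
Ratio to trend: 23.3 / 54.20000 = 0.430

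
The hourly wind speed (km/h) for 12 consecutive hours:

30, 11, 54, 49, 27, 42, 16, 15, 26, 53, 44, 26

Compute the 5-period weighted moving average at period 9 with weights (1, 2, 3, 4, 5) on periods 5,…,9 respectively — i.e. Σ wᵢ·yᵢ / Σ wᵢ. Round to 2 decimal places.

Weighted sum: 1·27 + 2·42 + 3·16 + 4·15 + 5·26 = 27 + 84 + 48 + 60 + 130 = 349
Weight total: 1 + 2 + 3 + 4 + 5 = 15
WMA = 349 / 15 = 23.27

23.27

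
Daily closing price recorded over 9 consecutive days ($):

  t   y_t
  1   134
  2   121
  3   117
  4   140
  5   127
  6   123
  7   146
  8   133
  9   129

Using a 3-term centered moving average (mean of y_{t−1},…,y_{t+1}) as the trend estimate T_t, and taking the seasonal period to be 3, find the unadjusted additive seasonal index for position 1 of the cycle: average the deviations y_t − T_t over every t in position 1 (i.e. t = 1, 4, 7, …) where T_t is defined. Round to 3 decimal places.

12.000

Season position 1 occurs at t = 4, 7 (where T_t is defined).
t=4: T_4 = 128.00000; y_4 − T_4 = 140 − 128.00000 = 12.00000
t=7: T_7 = 134.00000; y_7 − T_7 = 146 − 134.00000 = 12.00000
Mean deviation: (12.00000 + 12.00000) / 2 = 12.000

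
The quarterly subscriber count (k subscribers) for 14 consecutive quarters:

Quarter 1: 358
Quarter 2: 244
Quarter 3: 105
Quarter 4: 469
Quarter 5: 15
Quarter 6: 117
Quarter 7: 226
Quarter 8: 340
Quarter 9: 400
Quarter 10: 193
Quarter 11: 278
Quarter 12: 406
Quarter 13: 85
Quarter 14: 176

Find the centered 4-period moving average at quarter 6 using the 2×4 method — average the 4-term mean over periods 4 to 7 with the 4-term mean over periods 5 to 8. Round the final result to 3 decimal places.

190.625

Sum over 4–7: 469 + 15 + 117 + 226 = 827
Sum over 5–8: 15 + 117 + 226 + 340 = 698
CMA at t=6 = (827 + 698) / (2·4) = 1525 / 8 = 190.625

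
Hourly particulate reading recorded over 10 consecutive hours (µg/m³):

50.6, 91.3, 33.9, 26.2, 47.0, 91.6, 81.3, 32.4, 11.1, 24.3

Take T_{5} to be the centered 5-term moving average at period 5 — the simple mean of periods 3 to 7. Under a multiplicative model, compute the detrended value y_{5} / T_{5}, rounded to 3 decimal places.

Trend T_5 = (33.9 + 26.2 + 47.0 + 91.6 + 81.3) / 5 = 280.0/5 = 56.00000
Ratio to trend: 47.0 / 56.00000 = 0.839

0.839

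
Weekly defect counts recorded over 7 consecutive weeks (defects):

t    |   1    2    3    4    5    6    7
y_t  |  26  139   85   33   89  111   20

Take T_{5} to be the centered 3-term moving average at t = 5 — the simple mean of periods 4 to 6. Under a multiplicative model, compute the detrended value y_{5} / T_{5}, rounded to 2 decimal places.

1.15

Trend T_5 = (33 + 89 + 111) / 3 = 233/3 = 77.6667
Ratio to trend: 89 / 77.6667 = 1.15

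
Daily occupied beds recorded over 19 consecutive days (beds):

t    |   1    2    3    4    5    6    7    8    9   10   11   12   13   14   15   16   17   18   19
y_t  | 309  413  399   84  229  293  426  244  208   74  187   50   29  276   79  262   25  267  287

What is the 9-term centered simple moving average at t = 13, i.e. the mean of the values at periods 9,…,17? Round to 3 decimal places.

132.222

Sum of periods 9–17: 208 + 74 + 187 + 50 + 29 + 276 + 79 + 262 + 25 = 1190
Divide by 9: 1190 / 9 = 132.222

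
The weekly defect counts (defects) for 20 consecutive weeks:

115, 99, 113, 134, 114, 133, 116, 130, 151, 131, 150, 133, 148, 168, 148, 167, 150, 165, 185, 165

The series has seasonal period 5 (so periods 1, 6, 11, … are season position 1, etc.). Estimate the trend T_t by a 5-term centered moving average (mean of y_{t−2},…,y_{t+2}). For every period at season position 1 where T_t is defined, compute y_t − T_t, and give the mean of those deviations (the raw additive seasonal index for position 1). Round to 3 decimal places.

7.467

Season position 1 occurs at t = 6, 11, 16 (where T_t is defined).
t=6: T_6 = 125.40000; y_6 − T_6 = 133 − 125.40000 = 7.60000
t=11: T_11 = 142.60000; y_11 − T_11 = 150 − 142.60000 = 7.40000
t=16: T_16 = 159.60000; y_16 − T_16 = 167 − 159.60000 = 7.40000
Mean deviation: (7.60000 + 7.40000 + 7.40000) / 3 = 7.467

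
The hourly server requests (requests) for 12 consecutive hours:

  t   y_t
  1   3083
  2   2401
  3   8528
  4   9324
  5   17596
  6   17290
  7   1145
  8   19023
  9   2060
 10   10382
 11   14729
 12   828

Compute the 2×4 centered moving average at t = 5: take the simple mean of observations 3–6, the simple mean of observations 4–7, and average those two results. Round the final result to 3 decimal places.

12261.625

Sum over 3–6: 8528 + 9324 + 17596 + 17290 = 52738
Sum over 4–7: 9324 + 17596 + 17290 + 1145 = 45355
CMA at t=5 = (52738 + 45355) / (2·4) = 98093 / 8 = 12261.625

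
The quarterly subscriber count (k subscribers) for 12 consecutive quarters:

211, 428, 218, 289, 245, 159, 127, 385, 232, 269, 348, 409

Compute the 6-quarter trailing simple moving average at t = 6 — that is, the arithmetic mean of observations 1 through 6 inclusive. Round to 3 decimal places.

258.333

Sum of periods 1–6: 211 + 428 + 218 + 289 + 245 + 159 = 1550
Divide by 6: 1550 / 6 = 258.333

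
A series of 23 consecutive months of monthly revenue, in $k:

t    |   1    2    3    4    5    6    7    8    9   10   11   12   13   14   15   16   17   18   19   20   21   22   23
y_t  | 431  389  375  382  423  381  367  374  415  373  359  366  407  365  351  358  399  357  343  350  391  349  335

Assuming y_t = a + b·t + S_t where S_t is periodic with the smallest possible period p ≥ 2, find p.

4

First differences y_{t+1} − y_t: -42, -14, 7, 41, -42, -14, 7, 41, -42, -14, …
The difference pattern repeats every 4 terms and not for any smaller step, so p = 4.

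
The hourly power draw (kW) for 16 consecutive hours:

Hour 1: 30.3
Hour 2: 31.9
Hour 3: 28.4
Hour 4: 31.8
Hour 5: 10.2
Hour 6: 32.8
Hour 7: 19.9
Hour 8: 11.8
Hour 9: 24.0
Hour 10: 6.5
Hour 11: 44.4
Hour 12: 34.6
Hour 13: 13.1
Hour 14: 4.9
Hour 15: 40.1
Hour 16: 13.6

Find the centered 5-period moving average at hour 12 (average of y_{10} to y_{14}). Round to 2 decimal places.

Sum of periods 10–14: 6.5 + 44.4 + 34.6 + 13.1 + 4.9 = 103.5
Divide by 5: 103.5 / 5 = 20.70

20.70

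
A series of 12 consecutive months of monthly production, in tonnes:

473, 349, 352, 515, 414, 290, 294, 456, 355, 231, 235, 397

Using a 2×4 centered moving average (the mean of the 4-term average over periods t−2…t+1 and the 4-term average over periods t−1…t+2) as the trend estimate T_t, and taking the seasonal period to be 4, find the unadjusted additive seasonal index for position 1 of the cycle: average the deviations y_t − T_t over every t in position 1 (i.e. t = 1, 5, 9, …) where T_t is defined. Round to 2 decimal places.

Season position 1 occurs at t = 5, 9 (where T_t is defined).
t=5: T_5 = 385.5000; y_5 − T_5 = 414 − 385.5000 = 28.5000
t=9: T_9 = 326.6250; y_9 − T_9 = 355 − 326.6250 = 28.3750
Mean deviation: (28.5000 + 28.3750) / 2 = 28.44

28.44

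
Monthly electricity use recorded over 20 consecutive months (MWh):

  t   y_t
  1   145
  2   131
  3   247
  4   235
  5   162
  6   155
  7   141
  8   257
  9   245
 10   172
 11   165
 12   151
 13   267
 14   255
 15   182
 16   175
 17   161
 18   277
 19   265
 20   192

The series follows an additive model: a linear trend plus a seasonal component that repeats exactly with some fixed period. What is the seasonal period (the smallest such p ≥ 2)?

5

First differences y_{t+1} − y_t: -14, 116, -12, -73, -7, -14, 116, -12, -73, -7, -14, 116, …
The difference pattern repeats every 5 terms and not for any smaller step, so p = 5.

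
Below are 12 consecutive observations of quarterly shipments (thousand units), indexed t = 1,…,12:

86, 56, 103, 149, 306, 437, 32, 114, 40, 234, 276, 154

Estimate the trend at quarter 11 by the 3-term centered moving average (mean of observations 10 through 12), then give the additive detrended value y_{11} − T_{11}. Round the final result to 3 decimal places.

54.667

Trend T_11 = (234 + 276 + 154) / 3 = 664/3 = 221.33333
Detrended value: 276 − 221.33333 = 54.667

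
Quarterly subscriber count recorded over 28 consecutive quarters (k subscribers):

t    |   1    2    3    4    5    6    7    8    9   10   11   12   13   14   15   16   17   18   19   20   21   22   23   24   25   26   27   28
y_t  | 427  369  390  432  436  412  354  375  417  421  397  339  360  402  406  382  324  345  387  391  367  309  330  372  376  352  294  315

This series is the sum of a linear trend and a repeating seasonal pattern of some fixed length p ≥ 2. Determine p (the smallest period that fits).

5

First differences y_{t+1} − y_t: -58, 21, 42, 4, -24, -58, 21, 42, 4, -24, -58, 21, …
The difference pattern repeats every 5 terms and not for any smaller step, so p = 5.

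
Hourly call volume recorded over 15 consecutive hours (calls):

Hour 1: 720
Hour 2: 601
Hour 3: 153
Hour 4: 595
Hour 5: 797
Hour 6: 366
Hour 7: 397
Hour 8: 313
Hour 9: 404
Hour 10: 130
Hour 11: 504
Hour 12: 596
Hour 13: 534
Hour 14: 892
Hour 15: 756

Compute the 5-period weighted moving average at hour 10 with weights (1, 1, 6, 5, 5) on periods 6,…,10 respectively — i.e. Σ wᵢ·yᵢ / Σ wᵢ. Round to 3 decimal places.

295.056

Weighted sum: 1·366 + 1·397 + 6·313 + 5·404 + 5·130 = 366 + 397 + 1878 + 2020 + 650 = 5311
Weight total: 1 + 1 + 6 + 5 + 5 = 18
WMA = 5311 / 18 = 295.056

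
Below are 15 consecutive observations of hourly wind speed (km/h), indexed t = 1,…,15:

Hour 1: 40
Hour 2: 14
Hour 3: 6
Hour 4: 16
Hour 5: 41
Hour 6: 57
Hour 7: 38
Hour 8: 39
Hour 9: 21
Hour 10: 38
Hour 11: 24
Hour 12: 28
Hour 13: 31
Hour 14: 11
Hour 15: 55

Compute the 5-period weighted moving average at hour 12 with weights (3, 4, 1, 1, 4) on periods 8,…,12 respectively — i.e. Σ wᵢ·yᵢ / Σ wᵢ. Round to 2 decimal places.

Weighted sum: 3·39 + 4·21 + 1·38 + 1·24 + 4·28 = 117 + 84 + 38 + 24 + 112 = 375
Weight total: 3 + 4 + 1 + 1 + 4 = 13
WMA = 375 / 13 = 28.85

28.85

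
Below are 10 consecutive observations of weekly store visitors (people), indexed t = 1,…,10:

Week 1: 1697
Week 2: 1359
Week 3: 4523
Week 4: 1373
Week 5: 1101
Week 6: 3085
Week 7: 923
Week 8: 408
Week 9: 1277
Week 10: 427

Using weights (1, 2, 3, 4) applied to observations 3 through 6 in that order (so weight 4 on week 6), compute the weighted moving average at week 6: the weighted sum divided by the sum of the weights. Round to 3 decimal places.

Weighted sum: 1·4523 + 2·1373 + 3·1101 + 4·3085 = 4523 + 2746 + 3303 + 12340 = 22912
Weight total: 1 + 2 + 3 + 4 = 10
WMA = 22912 / 10 = 2291.200

2291.200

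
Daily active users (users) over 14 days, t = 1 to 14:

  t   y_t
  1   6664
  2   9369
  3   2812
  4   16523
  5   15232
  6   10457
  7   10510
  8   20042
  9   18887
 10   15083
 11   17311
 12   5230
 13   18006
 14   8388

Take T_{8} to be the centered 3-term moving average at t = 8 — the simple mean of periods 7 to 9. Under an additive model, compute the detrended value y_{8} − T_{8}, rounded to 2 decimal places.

Trend T_8 = (10510 + 20042 + 18887) / 3 = 49439/3 = 16479.6667
Detrended value: 20042 − 16479.6667 = 3562.33

3562.33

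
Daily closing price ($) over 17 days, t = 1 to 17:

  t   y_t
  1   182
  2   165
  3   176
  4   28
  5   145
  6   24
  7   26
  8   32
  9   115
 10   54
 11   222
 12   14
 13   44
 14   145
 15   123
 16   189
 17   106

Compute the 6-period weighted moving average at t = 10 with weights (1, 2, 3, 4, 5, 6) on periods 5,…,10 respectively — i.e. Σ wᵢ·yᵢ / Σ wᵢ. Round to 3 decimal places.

Weighted sum: 1·145 + 2·24 + 3·26 + 4·32 + 5·115 + 6·54 = 145 + 48 + 78 + 128 + 575 + 324 = 1298
Weight total: 1 + 2 + 3 + 4 + 5 + 6 = 21
WMA = 1298 / 21 = 61.810

61.810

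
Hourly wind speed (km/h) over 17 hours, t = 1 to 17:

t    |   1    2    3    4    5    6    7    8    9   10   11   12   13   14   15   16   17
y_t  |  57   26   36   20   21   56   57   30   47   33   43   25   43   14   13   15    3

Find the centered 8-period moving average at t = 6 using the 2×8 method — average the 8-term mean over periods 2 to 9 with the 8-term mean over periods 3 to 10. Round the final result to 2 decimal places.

Sum over 2–9: 26 + 36 + 20 + 21 + 56 + 57 + 30 + 47 = 293
Sum over 3–10: 36 + 20 + 21 + 56 + 57 + 30 + 47 + 33 = 300
CMA at t=6 = (293 + 300) / (2·8) = 593 / 16 = 37.06

37.06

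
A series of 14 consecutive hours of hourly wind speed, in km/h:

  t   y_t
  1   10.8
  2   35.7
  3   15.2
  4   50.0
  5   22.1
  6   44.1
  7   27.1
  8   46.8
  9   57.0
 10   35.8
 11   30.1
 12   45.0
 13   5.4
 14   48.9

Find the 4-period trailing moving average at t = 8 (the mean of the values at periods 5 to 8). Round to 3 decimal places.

35.025

Sum of periods 5–8: 22.1 + 44.1 + 27.1 + 46.8 = 140.1
Divide by 4: 140.1 / 4 = 35.025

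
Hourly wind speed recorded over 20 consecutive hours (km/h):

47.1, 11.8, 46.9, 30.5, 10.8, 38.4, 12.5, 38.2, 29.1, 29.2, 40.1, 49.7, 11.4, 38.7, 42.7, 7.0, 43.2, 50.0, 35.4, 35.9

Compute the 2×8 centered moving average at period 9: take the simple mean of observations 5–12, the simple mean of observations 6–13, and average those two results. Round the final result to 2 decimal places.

Sum over 5–12: 10.8 + 38.4 + 12.5 + 38.2 + 29.1 + 29.2 + 40.1 + 49.7 = 248.0
Sum over 6–13: 38.4 + 12.5 + 38.2 + 29.1 + 29.2 + 40.1 + 49.7 + 11.4 = 248.6
CMA at t=9 = (248.0 + 248.6) / (2·8) = 496.6 / 16 = 31.04

31.04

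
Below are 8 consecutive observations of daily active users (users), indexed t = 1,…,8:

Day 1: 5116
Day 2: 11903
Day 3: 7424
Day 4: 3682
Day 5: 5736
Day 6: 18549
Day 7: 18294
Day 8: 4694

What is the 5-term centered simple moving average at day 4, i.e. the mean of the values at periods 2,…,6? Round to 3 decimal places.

Sum of periods 2–6: 11903 + 7424 + 3682 + 5736 + 18549 = 47294
Divide by 5: 47294 / 5 = 9458.800

9458.800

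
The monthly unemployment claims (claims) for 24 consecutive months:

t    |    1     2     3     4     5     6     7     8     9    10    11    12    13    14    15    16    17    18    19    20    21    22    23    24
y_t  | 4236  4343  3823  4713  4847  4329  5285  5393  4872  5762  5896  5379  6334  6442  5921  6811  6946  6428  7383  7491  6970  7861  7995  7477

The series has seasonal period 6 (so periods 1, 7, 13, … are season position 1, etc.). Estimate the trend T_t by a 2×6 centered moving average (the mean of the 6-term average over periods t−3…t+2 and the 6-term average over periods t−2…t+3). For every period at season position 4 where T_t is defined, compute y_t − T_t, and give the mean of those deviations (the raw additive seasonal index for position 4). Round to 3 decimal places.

243.472

Season position 4 occurs at t = 4, 10, 16 (where T_t is defined).
t=4: T_4 = 4469.25000; y_4 − T_4 = 4713 − 4469.25000 = 243.75000
t=10: T_10 = 5518.58333; y_10 − T_10 = 5762 − 5518.58333 = 243.41667
t=16: T_16 = 6567.75000; y_16 − T_16 = 6811 − 6567.75000 = 243.25000
Mean deviation: (243.75000 + 243.41667 + 243.25000) / 3 = 243.472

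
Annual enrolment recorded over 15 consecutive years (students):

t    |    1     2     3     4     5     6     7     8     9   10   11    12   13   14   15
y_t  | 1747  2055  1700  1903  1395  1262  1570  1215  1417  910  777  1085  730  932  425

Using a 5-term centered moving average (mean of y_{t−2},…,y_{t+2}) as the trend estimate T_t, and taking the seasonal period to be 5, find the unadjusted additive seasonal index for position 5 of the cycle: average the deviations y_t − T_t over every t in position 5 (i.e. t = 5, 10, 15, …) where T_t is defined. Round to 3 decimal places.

-170.900

Season position 5 occurs at t = 5, 10 (where T_t is defined).
t=5: T_5 = 1566.00000; y_5 − T_5 = 1395 − 1566.00000 = -171.00000
t=10: T_10 = 1080.80000; y_10 − T_10 = 910 − 1080.80000 = -170.80000
Mean deviation: (-171.00000 + -170.80000) / 2 = -170.900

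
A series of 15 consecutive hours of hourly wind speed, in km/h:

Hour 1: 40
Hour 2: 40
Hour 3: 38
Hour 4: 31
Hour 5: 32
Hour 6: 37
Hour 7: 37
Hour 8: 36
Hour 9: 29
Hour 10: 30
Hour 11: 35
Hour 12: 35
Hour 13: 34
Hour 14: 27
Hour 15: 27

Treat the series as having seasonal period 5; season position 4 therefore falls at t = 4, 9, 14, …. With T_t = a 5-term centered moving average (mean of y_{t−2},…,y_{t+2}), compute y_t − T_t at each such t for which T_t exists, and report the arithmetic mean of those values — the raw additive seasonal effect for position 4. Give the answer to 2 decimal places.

-4.50

Season position 4 occurs at t = 4, 9 (where T_t is defined).
t=4: T_4 = 35.6000; y_4 − T_4 = 31 − 35.6000 = -4.6000
t=9: T_9 = 33.4000; y_9 − T_9 = 29 − 33.4000 = -4.4000
Mean deviation: (-4.6000 + -4.4000) / 2 = -4.50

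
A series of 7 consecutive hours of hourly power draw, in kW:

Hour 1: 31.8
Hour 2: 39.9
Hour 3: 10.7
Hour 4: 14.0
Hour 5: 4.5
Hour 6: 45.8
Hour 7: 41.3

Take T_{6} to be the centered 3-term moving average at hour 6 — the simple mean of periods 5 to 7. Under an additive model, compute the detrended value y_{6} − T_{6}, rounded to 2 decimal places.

Trend T_6 = (4.5 + 45.8 + 41.3) / 3 = 91.6/3 = 30.5333
Detrended value: 45.8 − 30.5333 = 15.27

15.27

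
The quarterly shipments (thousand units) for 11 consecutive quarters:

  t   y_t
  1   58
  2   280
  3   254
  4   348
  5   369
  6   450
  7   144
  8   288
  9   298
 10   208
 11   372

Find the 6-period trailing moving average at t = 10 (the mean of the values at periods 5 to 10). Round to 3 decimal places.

Sum of periods 5–10: 369 + 450 + 144 + 288 + 298 + 208 = 1757
Divide by 6: 1757 / 6 = 292.833

292.833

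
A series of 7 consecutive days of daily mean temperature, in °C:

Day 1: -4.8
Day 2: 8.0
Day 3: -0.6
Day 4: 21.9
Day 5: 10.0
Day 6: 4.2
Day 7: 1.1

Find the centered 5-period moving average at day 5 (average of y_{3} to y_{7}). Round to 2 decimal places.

7.32

Sum of periods 3–7: (-0.6) + 21.9 + 10.0 + 4.2 + 1.1 = 36.6
Divide by 5: 36.6 / 5 = 7.32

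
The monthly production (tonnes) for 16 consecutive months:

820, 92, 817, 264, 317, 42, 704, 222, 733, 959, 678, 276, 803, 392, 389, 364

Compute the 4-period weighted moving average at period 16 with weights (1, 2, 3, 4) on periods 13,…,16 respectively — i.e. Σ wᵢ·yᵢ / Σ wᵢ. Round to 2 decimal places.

421.00

Weighted sum: 1·803 + 2·392 + 3·389 + 4·364 = 803 + 784 + 1167 + 1456 = 4210
Weight total: 1 + 2 + 3 + 4 = 10
WMA = 4210 / 10 = 421.00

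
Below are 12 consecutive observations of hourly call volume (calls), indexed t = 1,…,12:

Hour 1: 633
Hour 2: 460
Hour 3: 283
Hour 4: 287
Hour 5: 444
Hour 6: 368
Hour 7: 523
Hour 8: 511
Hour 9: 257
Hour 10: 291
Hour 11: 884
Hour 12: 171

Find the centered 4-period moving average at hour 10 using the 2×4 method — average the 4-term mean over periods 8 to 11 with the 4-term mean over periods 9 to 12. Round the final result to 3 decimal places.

443.250

Sum over 8–11: 511 + 257 + 291 + 884 = 1943
Sum over 9–12: 257 + 291 + 884 + 171 = 1603
CMA at t=10 = (1943 + 1603) / (2·4) = 3546 / 8 = 443.250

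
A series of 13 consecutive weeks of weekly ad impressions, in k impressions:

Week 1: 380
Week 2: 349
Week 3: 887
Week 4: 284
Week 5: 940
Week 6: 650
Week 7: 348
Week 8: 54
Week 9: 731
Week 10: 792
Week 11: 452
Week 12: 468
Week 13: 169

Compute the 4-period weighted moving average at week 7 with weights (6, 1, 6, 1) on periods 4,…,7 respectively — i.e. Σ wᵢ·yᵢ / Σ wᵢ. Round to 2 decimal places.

492.29

Weighted sum: 6·284 + 1·940 + 6·650 + 1·348 = 1704 + 940 + 3900 + 348 = 6892
Weight total: 6 + 1 + 6 + 1 = 14
WMA = 6892 / 14 = 492.29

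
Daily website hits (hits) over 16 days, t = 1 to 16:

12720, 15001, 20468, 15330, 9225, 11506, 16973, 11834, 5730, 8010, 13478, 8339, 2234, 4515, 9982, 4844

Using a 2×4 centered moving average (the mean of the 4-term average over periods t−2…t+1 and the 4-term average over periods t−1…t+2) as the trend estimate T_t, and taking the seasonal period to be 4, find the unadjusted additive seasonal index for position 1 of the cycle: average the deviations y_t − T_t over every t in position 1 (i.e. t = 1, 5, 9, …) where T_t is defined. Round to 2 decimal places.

-4470.25

Season position 1 occurs at t = 5, 9, 13 (where T_t is defined).
t=5: T_5 = 13695.3750; y_5 − T_5 = 9225 − 13695.3750 = -4470.3750
t=9: T_9 = 10199.8750; y_9 − T_9 = 5730 − 10199.8750 = -4469.8750
t=13: T_13 = 6704.5000; y_13 − T_13 = 2234 − 6704.5000 = -4470.5000
Mean deviation: (-4470.3750 + -4469.8750 + -4470.5000) / 3 = -4470.25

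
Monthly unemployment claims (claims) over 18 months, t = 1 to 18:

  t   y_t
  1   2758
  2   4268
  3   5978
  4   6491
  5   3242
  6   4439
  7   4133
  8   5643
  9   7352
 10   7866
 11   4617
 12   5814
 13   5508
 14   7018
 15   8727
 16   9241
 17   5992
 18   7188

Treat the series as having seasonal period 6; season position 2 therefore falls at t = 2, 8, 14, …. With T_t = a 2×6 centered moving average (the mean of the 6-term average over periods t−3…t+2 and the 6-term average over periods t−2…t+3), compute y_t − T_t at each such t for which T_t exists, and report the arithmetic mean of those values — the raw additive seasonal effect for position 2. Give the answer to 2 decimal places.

82.58

Season position 2 occurs at t = 8, 14 (where T_t is defined).
t=8: T_8 = 5560.4167; y_8 − T_8 = 5643 − 5560.4167 = 82.5833
t=14: T_14 = 6935.4167; y_14 − T_14 = 7018 − 6935.4167 = 82.5833
Mean deviation: (82.5833 + 82.5833) / 2 = 82.58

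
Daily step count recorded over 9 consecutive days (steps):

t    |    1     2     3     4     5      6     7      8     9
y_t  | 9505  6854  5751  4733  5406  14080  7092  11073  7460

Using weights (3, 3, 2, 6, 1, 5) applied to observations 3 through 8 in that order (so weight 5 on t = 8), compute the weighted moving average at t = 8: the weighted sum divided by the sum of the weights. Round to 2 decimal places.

Weighted sum: 3·5751 + 3·4733 + 2·5406 + 6·14080 + 1·7092 + 5·11073 = 17253 + 14199 + 10812 + 84480 + 7092 + 55365 = 189201
Weight total: 3 + 3 + 2 + 6 + 1 + 5 = 20
WMA = 189201 / 20 = 9460.05

9460.05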